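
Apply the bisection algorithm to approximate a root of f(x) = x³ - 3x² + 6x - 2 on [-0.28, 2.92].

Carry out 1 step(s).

f(x) = x³ - 3x² + 6x - 2
Initial interval: [-0.28, 2.92]

Iteration 1:
  c_1 = (-0.280000 + 2.920000)/2 = 1.320000
  f(c_1) = f(1.320000) = 2.992768
  f(a) × f(c) < 0, new interval: [-0.280000, 1.320000]

After 1 iteration(s), the approximation is c_1 = 1.320000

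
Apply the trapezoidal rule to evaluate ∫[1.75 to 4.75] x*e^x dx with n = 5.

f(x) = x*e^x
a = 1.75, b = 4.75, n = 5
h = (b - a)/n = 0.600000

Trapezoidal rule: (h/2)[f(x₀) + 2f(x₁) + 2f(x₂) + ... + f(xₙ)]

x_0 = 1.7500, f(x_0) = 10.070555, coefficient = 1
x_1 = 2.3500, f(x_1) = 24.641089, coefficient = 2
x_2 = 2.9500, f(x_2) = 56.362563, coefficient = 2
x_3 = 3.5500, f(x_3) = 123.587277, coefficient = 2
x_4 = 4.1500, f(x_4) = 263.251101, coefficient = 2
x_5 = 4.7500, f(x_5) = 549.025352, coefficient = 1

I ≈ (0.600000/2) × 1494.779968 = 448.433990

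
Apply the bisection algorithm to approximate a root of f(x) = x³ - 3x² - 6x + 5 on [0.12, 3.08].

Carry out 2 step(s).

f(x) = x³ - 3x² - 6x + 5
Initial interval: [0.12, 3.08]

Iteration 1:
  c_1 = (0.120000 + 3.080000)/2 = 1.600000
  f(c_1) = f(1.600000) = -8.184000
  f(a) × f(c) < 0, new interval: [0.120000, 1.600000]
Iteration 2:
  c_2 = (0.120000 + 1.600000)/2 = 0.860000
  f(c_2) = f(0.860000) = -1.742744
  f(a) × f(c) < 0, new interval: [0.120000, 0.860000]

After 2 iteration(s), the approximation is c_2 = 0.860000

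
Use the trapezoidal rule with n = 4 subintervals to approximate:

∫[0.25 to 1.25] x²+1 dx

f(x) = x²+1
a = 0.25, b = 1.25, n = 4
h = (b - a)/n = 0.250000

Trapezoidal rule: (h/2)[f(x₀) + 2f(x₁) + 2f(x₂) + ... + f(xₙ)]

x_0 = 0.2500, f(x_0) = 1.062500, coefficient = 1
x_1 = 0.5000, f(x_1) = 1.250000, coefficient = 2
x_2 = 0.7500, f(x_2) = 1.562500, coefficient = 2
x_3 = 1.0000, f(x_3) = 2.000000, coefficient = 2
x_4 = 1.2500, f(x_4) = 2.562500, coefficient = 1

I ≈ (0.250000/2) × 13.250000 = 1.656250
Exact value: 1.645833
Error: 0.010417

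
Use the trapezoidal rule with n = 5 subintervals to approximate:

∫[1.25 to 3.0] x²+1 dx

f(x) = x²+1
a = 1.25, b = 3.0, n = 5
h = (b - a)/n = 0.350000

Trapezoidal rule: (h/2)[f(x₀) + 2f(x₁) + 2f(x₂) + ... + f(xₙ)]

x_0 = 1.2500, f(x_0) = 2.562500, coefficient = 1
x_1 = 1.6000, f(x_1) = 3.560000, coefficient = 2
x_2 = 1.9500, f(x_2) = 4.802500, coefficient = 2
x_3 = 2.3000, f(x_3) = 6.290000, coefficient = 2
x_4 = 2.6500, f(x_4) = 8.022500, coefficient = 2
x_5 = 3.0000, f(x_5) = 10.000000, coefficient = 1

I ≈ (0.350000/2) × 57.912500 = 10.134688
Exact value: 10.098958
Error: 0.035729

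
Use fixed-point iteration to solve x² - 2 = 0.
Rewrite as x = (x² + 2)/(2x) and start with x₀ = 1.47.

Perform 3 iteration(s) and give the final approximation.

Equation: x² - 2 = 0
Fixed-point form: x = (x² + 2)/(2x)
x₀ = 1.47

x_1 = g(1.470000) = 1.415272
x_2 = g(1.415272) = 1.414214
x_3 = g(1.414214) = 1.414214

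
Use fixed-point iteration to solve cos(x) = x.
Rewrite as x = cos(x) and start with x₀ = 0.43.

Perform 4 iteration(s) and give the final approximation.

Equation: cos(x) = x
Fixed-point form: x = cos(x)
x₀ = 0.43

x_1 = g(0.430000) = 0.908966
x_2 = g(0.908966) = 0.614562
x_3 = g(0.614562) = 0.817026
x_4 = g(0.817026) = 0.684393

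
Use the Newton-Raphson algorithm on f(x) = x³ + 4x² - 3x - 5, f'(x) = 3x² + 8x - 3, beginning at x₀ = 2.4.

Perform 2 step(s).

f(x) = x³ + 4x² - 3x - 5
f'(x) = 3x² + 8x - 3
x₀ = 2.4

Newton-Raphson formula: x_{n+1} = x_n - f(x_n)/f'(x_n)

Iteration 1:
  f(2.400000) = 24.664000
  f'(2.400000) = 33.480000
  x_1 = 2.400000 - 24.664000/33.480000 = 1.663321
Iteration 2:
  f(1.663321) = 5.678396
  f'(1.663321) = 18.606485
  x_2 = 1.663321 - 5.678396/18.606485 = 1.358138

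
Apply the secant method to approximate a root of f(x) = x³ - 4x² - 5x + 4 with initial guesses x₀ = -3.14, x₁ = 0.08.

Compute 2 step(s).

f(x) = x³ - 4x² - 5x + 4
x₀ = -3.14, x₁ = 0.08

Secant formula: x_{n+1} = x_n - f(x_n)(x_n - x_{n-1})/(f(x_n) - f(x_{n-1}))

Iteration 1:
  f(-3.140000) = -50.697544
  f(0.080000) = 3.574912
  x_2 = 0.080000 - 3.574912×(0.080000 - (-3.140000))/(3.574912 - (-50.697544))
       = -0.132101
Iteration 2:
  f(0.080000) = 3.574912
  f(-0.132101) = 4.588395
  x_3 = -0.132101 - 4.588395×(-0.132101 - 0.080000)/(4.588395 - 3.574912)
       = 0.828153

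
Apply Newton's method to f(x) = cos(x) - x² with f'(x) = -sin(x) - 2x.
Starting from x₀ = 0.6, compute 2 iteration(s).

f(x) = cos(x) - x²
f'(x) = -sin(x) - 2x
x₀ = 0.6

Newton-Raphson formula: x_{n+1} = x_n - f(x_n)/f'(x_n)

Iteration 1:
  f(0.600000) = 0.465336
  f'(0.600000) = -1.764642
  x_1 = 0.600000 - 0.465336/(-1.764642) = 0.863700
Iteration 2:
  f(0.863700) = -0.096348
  f'(0.863700) = -2.487650
  x_2 = 0.863700 - (-0.096348)/(-2.487650) = 0.824969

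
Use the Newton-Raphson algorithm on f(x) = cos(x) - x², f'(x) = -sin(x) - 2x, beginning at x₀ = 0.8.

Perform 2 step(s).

f(x) = cos(x) - x²
f'(x) = -sin(x) - 2x
x₀ = 0.8

Newton-Raphson formula: x_{n+1} = x_n - f(x_n)/f'(x_n)

Iteration 1:
  f(0.800000) = 0.056707
  f'(0.800000) = -2.317356
  x_1 = 0.800000 - 0.056707/(-2.317356) = 0.824470
Iteration 2:
  f(0.824470) = -0.000806
  f'(0.824470) = -2.383129
  x_2 = 0.824470 - (-0.000806)/(-2.383129) = 0.824132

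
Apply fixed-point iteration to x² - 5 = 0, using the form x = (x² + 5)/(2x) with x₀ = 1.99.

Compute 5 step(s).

Equation: x² - 5 = 0
Fixed-point form: x = (x² + 5)/(2x)
x₀ = 1.99

x_1 = g(1.990000) = 2.251281
x_2 = g(2.251281) = 2.236119
x_3 = g(2.236119) = 2.236068
x_4 = g(2.236068) = 2.236068
x_5 = g(2.236068) = 2.236068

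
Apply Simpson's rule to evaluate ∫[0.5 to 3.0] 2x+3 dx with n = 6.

f(x) = 2x+3
a = 0.5, b = 3.0, n = 6
h = (b - a)/n = 0.416667

Simpson's rule: (h/3)[f(x₀) + 4f(x₁) + 2f(x₂) + ... + f(xₙ)]

x_0 = 0.5000, f(x_0) = 4.000000, coefficient = 1
x_1 = 0.9167, f(x_1) = 4.833333, coefficient = 4
x_2 = 1.3333, f(x_2) = 5.666667, coefficient = 2
x_3 = 1.7500, f(x_3) = 6.500000, coefficient = 4
x_4 = 2.1667, f(x_4) = 7.333333, coefficient = 2
x_5 = 2.5833, f(x_5) = 8.166667, coefficient = 4
x_6 = 3.0000, f(x_6) = 9.000000, coefficient = 1

I ≈ (0.416667/3) × 117.000000 = 16.250000
Exact value: 16.250000
Error: 0.000000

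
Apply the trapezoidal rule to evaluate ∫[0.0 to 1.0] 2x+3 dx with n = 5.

f(x) = 2x+3
a = 0.0, b = 1.0, n = 5
h = (b - a)/n = 0.200000

Trapezoidal rule: (h/2)[f(x₀) + 2f(x₁) + 2f(x₂) + ... + f(xₙ)]

x_0 = 0.0000, f(x_0) = 3.000000, coefficient = 1
x_1 = 0.2000, f(x_1) = 3.400000, coefficient = 2
x_2 = 0.4000, f(x_2) = 3.800000, coefficient = 2
x_3 = 0.6000, f(x_3) = 4.200000, coefficient = 2
x_4 = 0.8000, f(x_4) = 4.600000, coefficient = 2
x_5 = 1.0000, f(x_5) = 5.000000, coefficient = 1

I ≈ (0.200000/2) × 40.000000 = 4.000000
Exact value: 4.000000
Error: 0.000000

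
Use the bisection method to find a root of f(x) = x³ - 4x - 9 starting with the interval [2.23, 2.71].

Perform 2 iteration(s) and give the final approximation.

f(x) = x³ - 4x - 9
Initial interval: [2.23, 2.71]

Iteration 1:
  c_1 = (2.230000 + 2.710000)/2 = 2.470000
  f(c_1) = f(2.470000) = -3.810777
  f(a) × f(c) ≥ 0, new interval: [2.470000, 2.710000]
Iteration 2:
  c_2 = (2.470000 + 2.710000)/2 = 2.590000
  f(c_2) = f(2.590000) = -1.986021
  f(a) × f(c) ≥ 0, new interval: [2.590000, 2.710000]

After 2 iteration(s), the approximation is c_2 = 2.590000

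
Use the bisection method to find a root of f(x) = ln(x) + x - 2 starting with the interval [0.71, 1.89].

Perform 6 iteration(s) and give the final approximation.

f(x) = ln(x) + x - 2
Initial interval: [0.71, 1.89]

Iteration 1:
  c_1 = (0.710000 + 1.890000)/2 = 1.300000
  f(c_1) = f(1.300000) = -0.437636
  f(a) × f(c) ≥ 0, new interval: [1.300000, 1.890000]
Iteration 2:
  c_2 = (1.300000 + 1.890000)/2 = 1.595000
  f(c_2) = f(1.595000) = 0.061874
  f(a) × f(c) < 0, new interval: [1.300000, 1.595000]
Iteration 3:
  c_3 = (1.300000 + 1.595000)/2 = 1.447500
  f(c_3) = f(1.447500) = -0.182662
  f(a) × f(c) ≥ 0, new interval: [1.447500, 1.595000]
Iteration 4:
  c_4 = (1.447500 + 1.595000)/2 = 1.521250
  f(c_4) = f(1.521250) = -0.059218
  f(a) × f(c) ≥ 0, new interval: [1.521250, 1.595000]
Iteration 5:
  c_5 = (1.521250 + 1.595000)/2 = 1.558125
  f(c_5) = f(1.558125) = 0.001608
  f(a) × f(c) < 0, new interval: [1.521250, 1.558125]
Iteration 6:
  c_6 = (1.521250 + 1.558125)/2 = 1.539687
  f(c_6) = f(1.539687) = -0.028733
  f(a) × f(c) ≥ 0, new interval: [1.539687, 1.558125]

After 6 iteration(s), the approximation is c_6 = 1.539687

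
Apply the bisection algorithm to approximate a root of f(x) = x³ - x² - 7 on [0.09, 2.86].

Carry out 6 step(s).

f(x) = x³ - x² - 7
Initial interval: [0.09, 2.86]

Iteration 1:
  c_1 = (0.090000 + 2.860000)/2 = 1.475000
  f(c_1) = f(1.475000) = -5.966578
  f(a) × f(c) ≥ 0, new interval: [1.475000, 2.860000]
Iteration 2:
  c_2 = (1.475000 + 2.860000)/2 = 2.167500
  f(c_2) = f(2.167500) = -1.515019
  f(a) × f(c) ≥ 0, new interval: [2.167500, 2.860000]
Iteration 3:
  c_3 = (2.167500 + 2.860000)/2 = 2.513750
  f(c_3) = f(2.513750) = 2.565294
  f(a) × f(c) < 0, new interval: [2.167500, 2.513750]
Iteration 4:
  c_4 = (2.167500 + 2.513750)/2 = 2.340625
  f(c_4) = f(2.340625) = 0.344648
  f(a) × f(c) < 0, new interval: [2.167500, 2.340625]
Iteration 5:
  c_5 = (2.167500 + 2.340625)/2 = 2.254062
  f(c_5) = f(2.254062) = -0.628362
  f(a) × f(c) ≥ 0, new interval: [2.254062, 2.340625]
Iteration 6:
  c_6 = (2.254062 + 2.340625)/2 = 2.297344
  f(c_6) = f(2.297344) = -0.152894
  f(a) × f(c) ≥ 0, new interval: [2.297344, 2.340625]

After 6 iteration(s), the approximation is c_6 = 2.297344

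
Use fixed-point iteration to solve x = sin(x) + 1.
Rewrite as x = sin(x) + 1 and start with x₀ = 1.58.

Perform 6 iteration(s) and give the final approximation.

Equation: x = sin(x) + 1
Fixed-point form: x = sin(x) + 1
x₀ = 1.58

x_1 = g(1.580000) = 1.999958
x_2 = g(1.999958) = 1.909315
x_3 = g(1.909315) = 1.943248
x_4 = g(1.943248) = 1.931438
x_5 = g(1.931438) = 1.935671
x_6 = g(1.935671) = 1.934169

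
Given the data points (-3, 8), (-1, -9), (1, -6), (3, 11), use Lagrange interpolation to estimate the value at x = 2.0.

Lagrange interpolation formula:
P(x) = Σ yᵢ × Lᵢ(x)
where Lᵢ(x) = Π_{j≠i} (x - xⱼ)/(xᵢ - xⱼ)

L_0(2.0) = (2.0 - (-1))/(-3 - (-1)) × (2.0 - 1)/(-3 - 1) × (2.0 - 3)/(-3 - 3) = 0.062500
L_1(2.0) = (2.0 - (-3))/(-1 - (-3)) × (2.0 - 1)/(-1 - 1) × (2.0 - 3)/(-1 - 3) = -0.312500
L_2(2.0) = (2.0 - (-3))/(1 - (-3)) × (2.0 - (-1))/(1 - (-1)) × (2.0 - 3)/(1 - 3) = 0.937500
L_3(2.0) = (2.0 - (-3))/(3 - (-3)) × (2.0 - (-1))/(3 - (-1)) × (2.0 - 1)/(3 - 1) = 0.312500

P(2.0) = 8×L_0(2.0) + (-9)×L_1(2.0) + (-6)×L_2(2.0) + 11×L_3(2.0)
P(2.0) = 1.125000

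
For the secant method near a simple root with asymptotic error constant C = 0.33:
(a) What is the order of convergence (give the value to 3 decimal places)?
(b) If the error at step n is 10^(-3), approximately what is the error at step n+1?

(a) Secant method has superlinear convergence with order φ = (1+√5)/2 ≈ 1.618.
    This means |e_{n+1}| ≈ C|e_n|^1.618.

(b) With |e_n| = 10^(-3) and C = 0.33:
    |e_{n+1}| ≈ 0.33 × (10^(-3))^1.618 = 0.33 × 10^(-4.85)

(a) ≈ 1.618 (golden ratio); (b) |e_{n+1}| ≈ 4.618e-06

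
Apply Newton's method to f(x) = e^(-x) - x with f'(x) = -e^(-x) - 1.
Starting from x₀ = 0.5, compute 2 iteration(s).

f(x) = e^(-x) - x
f'(x) = -e^(-x) - 1
x₀ = 0.5

Newton-Raphson formula: x_{n+1} = x_n - f(x_n)/f'(x_n)

Iteration 1:
  f(0.500000) = 0.106531
  f'(0.500000) = -1.606531
  x_1 = 0.500000 - 0.106531/(-1.606531) = 0.566311
Iteration 2:
  f(0.566311) = 0.001305
  f'(0.566311) = -1.567616
  x_2 = 0.566311 - 0.001305/(-1.567616) = 0.567143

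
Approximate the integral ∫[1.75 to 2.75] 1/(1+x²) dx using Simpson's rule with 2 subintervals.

f(x) = 1/(1+x²)
a = 1.75, b = 2.75, n = 2
h = (b - a)/n = 0.500000

Simpson's rule: (h/3)[f(x₀) + 4f(x₁) + 2f(x₂) + ... + f(xₙ)]

x_0 = 1.7500, f(x_0) = 0.246154, coefficient = 1
x_1 = 2.2500, f(x_1) = 0.164948, coefficient = 4
x_2 = 2.7500, f(x_2) = 0.116788, coefficient = 1

I ≈ (0.500000/3) × 1.022736 = 0.170456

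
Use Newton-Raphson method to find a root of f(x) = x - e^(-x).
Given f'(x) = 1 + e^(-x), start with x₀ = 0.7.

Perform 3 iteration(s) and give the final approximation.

f(x) = x - e^(-x)
f'(x) = 1 + e^(-x)
x₀ = 0.7

Newton-Raphson formula: x_{n+1} = x_n - f(x_n)/f'(x_n)

Iteration 1:
  f(0.700000) = 0.203415
  f'(0.700000) = 1.496585
  x_1 = 0.700000 - 0.203415/1.496585 = 0.564081
Iteration 2:
  f(0.564081) = -0.004802
  f'(0.564081) = 1.568883
  x_2 = 0.564081 - (-0.004802)/1.568883 = 0.567142
Iteration 3:
  f(0.567142) = -0.000003
  f'(0.567142) = 1.567144
  x_3 = 0.567142 - (-0.000003)/1.567144 = 0.567143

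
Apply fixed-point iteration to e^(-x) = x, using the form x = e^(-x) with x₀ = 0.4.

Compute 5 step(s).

Equation: e^(-x) = x
Fixed-point form: x = e^(-x)
x₀ = 0.4

x_1 = g(0.400000) = 0.670320
x_2 = g(0.670320) = 0.511545
x_3 = g(0.511545) = 0.599569
x_4 = g(0.599569) = 0.549048
x_5 = g(0.549048) = 0.577499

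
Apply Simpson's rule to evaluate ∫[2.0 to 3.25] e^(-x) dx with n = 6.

f(x) = e^(-x)
a = 2.0, b = 3.25, n = 6
h = (b - a)/n = 0.208333

Simpson's rule: (h/3)[f(x₀) + 4f(x₁) + 2f(x₂) + ... + f(xₙ)]

x_0 = 2.0000, f(x_0) = 0.135335, coefficient = 1
x_1 = 2.2083, f(x_1) = 0.109884, coefficient = 4
x_2 = 2.4167, f(x_2) = 0.089219, coefficient = 2
x_3 = 2.6250, f(x_3) = 0.072440, coefficient = 4
x_4 = 2.8333, f(x_4) = 0.058816, coefficient = 2
x_5 = 3.0417, f(x_5) = 0.047755, coefficient = 4
x_6 = 3.2500, f(x_6) = 0.038774, coefficient = 1

I ≈ (0.208333/3) × 1.390494 = 0.096562
Exact value: 0.096561
Error: 0.000001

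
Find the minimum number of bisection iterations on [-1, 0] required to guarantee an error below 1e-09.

We need (b-a)/2^n ≤ 1e-09
(0 - (-1))/2^n ≤ 1e-09
1/2^n ≤ 1e-09
2^n ≥ 1000000000
n ≥ log₂(1000000000) = 29.90
n ≥ 30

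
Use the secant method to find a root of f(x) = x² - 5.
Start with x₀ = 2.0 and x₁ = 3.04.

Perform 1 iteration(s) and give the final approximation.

f(x) = x² - 5
x₀ = 2.0, x₁ = 3.04

Secant formula: x_{n+1} = x_n - f(x_n)(x_n - x_{n-1})/(f(x_n) - f(x_{n-1}))

Iteration 1:
  f(2.000000) = -1.000000
  f(3.040000) = 4.241600
  x_2 = 3.040000 - 4.241600×(3.040000 - 2.000000)/(4.241600 - (-1.000000))
       = 2.198413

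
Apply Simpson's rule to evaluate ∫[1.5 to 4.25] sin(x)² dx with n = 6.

f(x) = sin(x)²
a = 1.5, b = 4.25, n = 6
h = (b - a)/n = 0.458333

Simpson's rule: (h/3)[f(x₀) + 4f(x₁) + 2f(x₂) + ... + f(xₙ)]

x_0 = 1.5000, f(x_0) = 0.994996, coefficient = 1
x_1 = 1.9583, f(x_1) = 0.857185, coefficient = 4
x_2 = 2.4167, f(x_2) = 0.439675, coefficient = 2
x_3 = 2.8750, f(x_3) = 0.069404, coefficient = 4
x_4 = 3.3333, f(x_4) = 0.036316, coefficient = 2
x_5 = 3.7917, f(x_5) = 0.366322, coefficient = 4
x_6 = 4.2500, f(x_6) = 0.801006, coefficient = 1

I ≈ (0.458333/3) × 7.919626 = 1.209943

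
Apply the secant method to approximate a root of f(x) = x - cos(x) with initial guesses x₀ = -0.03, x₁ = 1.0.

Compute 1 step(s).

f(x) = x - cos(x)
x₀ = -0.03, x₁ = 1.0

Secant formula: x_{n+1} = x_n - f(x_n)(x_n - x_{n-1})/(f(x_n) - f(x_{n-1}))

Iteration 1:
  f(-0.030000) = -1.029550
  f(1.000000) = 0.459698
  x_2 = 1.000000 - 0.459698×(1.000000 - (-0.030000))/(0.459698 - (-1.029550))
       = 0.682062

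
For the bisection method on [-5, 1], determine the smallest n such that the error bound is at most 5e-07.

We need (b-a)/2^n ≤ 5e-07
(1 - (-5))/2^n ≤ 5e-07
6/2^n ≤ 5e-07
2^n ≥ 12000000
n ≥ log₂(12000000) = 23.52
n ≥ 24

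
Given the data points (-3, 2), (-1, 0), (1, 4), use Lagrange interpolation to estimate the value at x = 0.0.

Lagrange interpolation formula:
P(x) = Σ yᵢ × Lᵢ(x)
where Lᵢ(x) = Π_{j≠i} (x - xⱼ)/(xᵢ - xⱼ)

L_0(0.0) = (0.0 - (-1))/(-3 - (-1)) × (0.0 - 1)/(-3 - 1) = -0.125000
L_1(0.0) = (0.0 - (-3))/(-1 - (-3)) × (0.0 - 1)/(-1 - 1) = 0.750000
L_2(0.0) = (0.0 - (-3))/(1 - (-3)) × (0.0 - (-1))/(1 - (-1)) = 0.375000

P(0.0) = 2×L_0(0.0) + 0×L_1(0.0) + 4×L_2(0.0)
P(0.0) = 1.250000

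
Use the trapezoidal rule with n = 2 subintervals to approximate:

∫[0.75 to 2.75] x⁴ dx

f(x) = x⁴
a = 0.75, b = 2.75, n = 2
h = (b - a)/n = 1.000000

Trapezoidal rule: (h/2)[f(x₀) + 2f(x₁) + 2f(x₂) + ... + f(xₙ)]

x_0 = 0.7500, f(x_0) = 0.316406, coefficient = 1
x_1 = 1.7500, f(x_1) = 9.378906, coefficient = 2
x_2 = 2.7500, f(x_2) = 57.191406, coefficient = 1

I ≈ (1.000000/2) × 76.265625 = 38.132812
Exact value: 31.407813
Error: 6.725000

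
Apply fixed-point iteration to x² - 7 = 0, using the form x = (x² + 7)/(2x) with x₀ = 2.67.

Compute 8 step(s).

Equation: x² - 7 = 0
Fixed-point form: x = (x² + 7)/(2x)
x₀ = 2.67

x_1 = g(2.670000) = 2.645861
x_2 = g(2.645861) = 2.645751
x_3 = g(2.645751) = 2.645751
x_4 = g(2.645751) = 2.645751
x_5 = g(2.645751) = 2.645751
x_6 = g(2.645751) = 2.645751
x_7 = g(2.645751) = 2.645751
x_8 = g(2.645751) = 2.645751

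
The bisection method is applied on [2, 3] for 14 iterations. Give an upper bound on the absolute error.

Bisection error bound: |error| ≤ (b-a)/2^n
|error| ≤ (3 - 2)/2^14 = 1/2^14
|error| ≤ 0.0000610352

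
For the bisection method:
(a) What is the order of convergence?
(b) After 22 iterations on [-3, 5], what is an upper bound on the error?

(a) Bisection has linear (order 1) convergence; the error is halved each step.

(b) Error bound = (b-a)/2^n = (5 - (-3))/2^{22}
    = 8/2^{22}

(a) 1 (linear); (b) error ≤ 1.91e-06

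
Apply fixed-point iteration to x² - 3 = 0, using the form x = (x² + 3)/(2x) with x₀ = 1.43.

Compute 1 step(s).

Equation: x² - 3 = 0
Fixed-point form: x = (x² + 3)/(2x)
x₀ = 1.43

x_1 = g(1.430000) = 1.763951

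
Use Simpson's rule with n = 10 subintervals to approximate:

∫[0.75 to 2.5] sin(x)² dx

f(x) = sin(x)²
a = 0.75, b = 2.5, n = 10
h = (b - a)/n = 0.175000

Simpson's rule: (h/3)[f(x₀) + 4f(x₁) + 2f(x₂) + ... + f(xₙ)]

x_0 = 0.7500, f(x_0) = 0.464631, coefficient = 1
x_1 = 0.9250, f(x_1) = 0.637795, coefficient = 4
x_2 = 1.1000, f(x_2) = 0.794251, coefficient = 2
x_3 = 1.2750, f(x_3) = 0.915027, coefficient = 4
x_4 = 1.4500, f(x_4) = 0.985479, coefficient = 2
x_5 = 1.6250, f(x_5) = 0.997065, coefficient = 4
x_6 = 1.8000, f(x_6) = 0.948379, coefficient = 2
x_7 = 1.9750, f(x_7) = 0.845326, coefficient = 4
x_8 = 2.1500, f(x_8) = 0.700400, coefficient = 2
x_9 = 2.3250, f(x_9) = 0.531174, coefficient = 4
x_10 = 2.5000, f(x_10) = 0.358169, coefficient = 1

I ≈ (0.175000/3) × 23.385363 = 1.364146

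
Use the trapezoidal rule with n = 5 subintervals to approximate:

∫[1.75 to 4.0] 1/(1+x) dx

f(x) = 1/(1+x)
a = 1.75, b = 4.0, n = 5
h = (b - a)/n = 0.450000

Trapezoidal rule: (h/2)[f(x₀) + 2f(x₁) + 2f(x₂) + ... + f(xₙ)]

x_0 = 1.7500, f(x_0) = 0.363636, coefficient = 1
x_1 = 2.2000, f(x_1) = 0.312500, coefficient = 2
x_2 = 2.6500, f(x_2) = 0.273973, coefficient = 2
x_3 = 3.1000, f(x_3) = 0.243902, coefficient = 2
x_4 = 3.5500, f(x_4) = 0.219780, coefficient = 2
x_5 = 4.0000, f(x_5) = 0.200000, coefficient = 1

I ≈ (0.450000/2) × 2.663947 = 0.599388
Exact value: 0.597837
Error: 0.001551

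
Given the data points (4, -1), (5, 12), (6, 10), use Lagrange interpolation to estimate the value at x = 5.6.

Lagrange interpolation formula:
P(x) = Σ yᵢ × Lᵢ(x)
where Lᵢ(x) = Π_{j≠i} (x - xⱼ)/(xᵢ - xⱼ)

L_0(5.6) = (5.6 - 5)/(4 - 5) × (5.6 - 6)/(4 - 6) = -0.120000
L_1(5.6) = (5.6 - 4)/(5 - 4) × (5.6 - 6)/(5 - 6) = 0.640000
L_2(5.6) = (5.6 - 4)/(6 - 4) × (5.6 - 5)/(6 - 5) = 0.480000

P(5.6) = (-1)×L_0(5.6) + 12×L_1(5.6) + 10×L_2(5.6)
P(5.6) = 12.600000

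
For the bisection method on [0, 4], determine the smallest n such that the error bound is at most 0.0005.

We need (b-a)/2^n ≤ 0.0005
(4 - 0)/2^n ≤ 0.0005
4/2^n ≤ 0.0005
2^n ≥ 8000
n ≥ log₂(8000) = 12.97
n ≥ 13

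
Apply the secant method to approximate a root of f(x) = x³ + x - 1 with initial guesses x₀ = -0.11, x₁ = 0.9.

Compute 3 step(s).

f(x) = x³ + x - 1
x₀ = -0.11, x₁ = 0.9

Secant formula: x_{n+1} = x_n - f(x_n)(x_n - x_{n-1})/(f(x_n) - f(x_{n-1}))

Iteration 1:
  f(-0.110000) = -1.111331
  f(0.900000) = 0.629000
  x_2 = 0.900000 - 0.629000×(0.900000 - (-0.110000))/(0.629000 - (-1.111331))
       = 0.534960
Iteration 2:
  f(0.900000) = 0.629000
  f(0.534960) = -0.311944
  x_3 = 0.534960 - (-0.311944)×(0.534960 - 0.900000)/(-0.311944 - 0.629000)
       = 0.655979
Iteration 3:
  f(0.534960) = -0.311944
  f(0.655979) = -0.061748
  x_4 = 0.655979 - (-0.061748)×(0.655979 - 0.534960)/(-0.061748 - (-0.311944))
       = 0.685846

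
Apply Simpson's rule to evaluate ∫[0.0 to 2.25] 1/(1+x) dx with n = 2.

f(x) = 1/(1+x)
a = 0.0, b = 2.25, n = 2
h = (b - a)/n = 1.125000

Simpson's rule: (h/3)[f(x₀) + 4f(x₁) + 2f(x₂) + ... + f(xₙ)]

x_0 = 0.0000, f(x_0) = 1.000000, coefficient = 1
x_1 = 1.1250, f(x_1) = 0.470588, coefficient = 4
x_2 = 2.2500, f(x_2) = 0.307692, coefficient = 1

I ≈ (1.125000/3) × 3.190045 = 1.196267
Exact value: 1.178655
Error: 0.017612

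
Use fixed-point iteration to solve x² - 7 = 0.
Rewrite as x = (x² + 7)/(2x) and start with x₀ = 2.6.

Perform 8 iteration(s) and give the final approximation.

Equation: x² - 7 = 0
Fixed-point form: x = (x² + 7)/(2x)
x₀ = 2.6

x_1 = g(2.600000) = 2.646154
x_2 = g(2.646154) = 2.645751
x_3 = g(2.645751) = 2.645751
x_4 = g(2.645751) = 2.645751
x_5 = g(2.645751) = 2.645751
x_6 = g(2.645751) = 2.645751
x_7 = g(2.645751) = 2.645751
x_8 = g(2.645751) = 2.645751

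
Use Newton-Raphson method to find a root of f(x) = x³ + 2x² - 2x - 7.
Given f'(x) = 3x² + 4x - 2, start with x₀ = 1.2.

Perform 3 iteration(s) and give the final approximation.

f(x) = x³ + 2x² - 2x - 7
f'(x) = 3x² + 4x - 2
x₀ = 1.2

Newton-Raphson formula: x_{n+1} = x_n - f(x_n)/f'(x_n)

Iteration 1:
  f(1.200000) = -4.792000
  f'(1.200000) = 7.120000
  x_1 = 1.200000 - (-4.792000)/7.120000 = 1.873034
Iteration 2:
  f(1.873034) = 2.841524
  f'(1.873034) = 16.016901
  x_2 = 1.873034 - 2.841524/16.016901 = 1.695626
Iteration 3:
  f(1.695626) = 0.234216
  f'(1.695626) = 13.407945
  x_3 = 1.695626 - 0.234216/13.407945 = 1.678157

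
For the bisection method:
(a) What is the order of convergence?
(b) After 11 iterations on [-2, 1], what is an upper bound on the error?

(a) Bisection has linear (order 1) convergence; the error is halved each step.

(b) Error bound = (b-a)/2^n = (1 - (-2))/2^{11}
    = 3/2^{11}

(a) 1 (linear); (b) error ≤ 1.46e-03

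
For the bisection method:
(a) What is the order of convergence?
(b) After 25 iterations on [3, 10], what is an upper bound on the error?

(a) Bisection has linear (order 1) convergence; the error is halved each step.

(b) Error bound = (b-a)/2^n = (10 - 3)/2^{25}
    = 7/2^{25}

(a) 1 (linear); (b) error ≤ 2.09e-07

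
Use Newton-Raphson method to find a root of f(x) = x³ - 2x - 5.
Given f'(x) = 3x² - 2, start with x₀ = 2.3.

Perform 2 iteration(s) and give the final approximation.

f(x) = x³ - 2x - 5
f'(x) = 3x² - 2
x₀ = 2.3

Newton-Raphson formula: x_{n+1} = x_n - f(x_n)/f'(x_n)

Iteration 1:
  f(2.300000) = 2.567000
  f'(2.300000) = 13.870000
  x_1 = 2.300000 - 2.567000/13.870000 = 2.114924
Iteration 2:
  f(2.114924) = 0.230006
  f'(2.114924) = 11.418714
  x_2 = 2.114924 - 0.230006/11.418714 = 2.094781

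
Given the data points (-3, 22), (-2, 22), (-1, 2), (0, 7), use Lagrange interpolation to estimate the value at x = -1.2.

Lagrange interpolation formula:
P(x) = Σ yᵢ × Lᵢ(x)
where Lᵢ(x) = Π_{j≠i} (x - xⱼ)/(xᵢ - xⱼ)

L_0(-1.2) = (-1.2 - (-2))/(-3 - (-2)) × (-1.2 - (-1))/(-3 - (-1)) × (-1.2 - 0)/(-3 - 0) = -0.032000
L_1(-1.2) = (-1.2 - (-3))/(-2 - (-3)) × (-1.2 - (-1))/(-2 - (-1)) × (-1.2 - 0)/(-2 - 0) = 0.216000
L_2(-1.2) = (-1.2 - (-3))/(-1 - (-3)) × (-1.2 - (-2))/(-1 - (-2)) × (-1.2 - 0)/(-1 - 0) = 0.864000
L_3(-1.2) = (-1.2 - (-3))/(0 - (-3)) × (-1.2 - (-2))/(0 - (-2)) × (-1.2 - (-1))/(0 - (-1)) = -0.048000

P(-1.2) = 22×L_0(-1.2) + 22×L_1(-1.2) + 2×L_2(-1.2) + 7×L_3(-1.2)
P(-1.2) = 5.440000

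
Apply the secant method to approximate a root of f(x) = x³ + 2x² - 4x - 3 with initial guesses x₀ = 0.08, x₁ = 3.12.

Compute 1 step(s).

f(x) = x³ + 2x² - 4x - 3
x₀ = 0.08, x₁ = 3.12

Secant formula: x_{n+1} = x_n - f(x_n)(x_n - x_{n-1})/(f(x_n) - f(x_{n-1}))

Iteration 1:
  f(0.080000) = -3.306688
  f(3.120000) = 34.360128
  x_2 = 3.120000 - 34.360128×(3.120000 - 0.080000)/(34.360128 - (-3.306688))
       = 0.346875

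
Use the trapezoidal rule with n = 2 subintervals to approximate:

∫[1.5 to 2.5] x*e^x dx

f(x) = x*e^x
a = 1.5, b = 2.5, n = 2
h = (b - a)/n = 0.500000

Trapezoidal rule: (h/2)[f(x₀) + 2f(x₁) + 2f(x₂) + ... + f(xₙ)]

x_0 = 1.5000, f(x_0) = 6.722534, coefficient = 1
x_1 = 2.0000, f(x_1) = 14.778112, coefficient = 2
x_2 = 2.5000, f(x_2) = 30.456235, coefficient = 1

I ≈ (0.500000/2) × 66.734993 = 16.683748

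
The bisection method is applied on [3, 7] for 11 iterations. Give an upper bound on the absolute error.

Bisection error bound: |error| ≤ (b-a)/2^n
|error| ≤ (7 - 3)/2^11 = 4/2^11
|error| ≤ 0.0019531250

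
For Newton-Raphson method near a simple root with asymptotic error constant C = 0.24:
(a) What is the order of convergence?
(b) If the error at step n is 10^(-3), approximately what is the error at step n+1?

(a) Newton-Raphson has quadratic (order 2) convergence near simple roots.
    This means |e_{n+1}| ≈ C|e_n|².

(b) With |e_n| = 10^(-3) and C = 0.24:
    |e_{n+1}| ≈ 0.24 × (10^(-3))² = 0.24 × 10^(-6)

(a) 2 (quadratic); (b) |e_{n+1}| ≈ 2.400e-07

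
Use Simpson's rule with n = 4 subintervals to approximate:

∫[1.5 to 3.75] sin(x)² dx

f(x) = sin(x)²
a = 1.5, b = 3.75, n = 4
h = (b - a)/n = 0.562500

Simpson's rule: (h/3)[f(x₀) + 4f(x₁) + 2f(x₂) + ... + f(xₙ)]

x_0 = 1.5000, f(x_0) = 0.994996, coefficient = 1
x_1 = 2.0625, f(x_1) = 0.777095, coefficient = 4
x_2 = 2.6250, f(x_2) = 0.243957, coefficient = 2
x_3 = 3.1875, f(x_3) = 0.002106, coefficient = 4
x_4 = 3.7500, f(x_4) = 0.326682, coefficient = 1

I ≈ (0.562500/3) × 4.926396 = 0.923699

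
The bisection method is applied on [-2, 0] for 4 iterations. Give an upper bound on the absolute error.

Bisection error bound: |error| ≤ (b-a)/2^n
|error| ≤ (0 - (-2))/2^4 = 2/2^4
|error| ≤ 0.1250000000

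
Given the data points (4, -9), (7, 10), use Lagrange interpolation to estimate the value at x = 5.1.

Lagrange interpolation formula:
P(x) = Σ yᵢ × Lᵢ(x)
where Lᵢ(x) = Π_{j≠i} (x - xⱼ)/(xᵢ - xⱼ)

L_0(5.1) = (5.1 - 7)/(4 - 7) = 0.633333
L_1(5.1) = (5.1 - 4)/(7 - 4) = 0.366667

P(5.1) = (-9)×L_0(5.1) + 10×L_1(5.1)
P(5.1) = -2.033333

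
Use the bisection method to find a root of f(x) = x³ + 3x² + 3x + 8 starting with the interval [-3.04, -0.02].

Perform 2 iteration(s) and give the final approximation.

f(x) = x³ + 3x² + 3x + 8
Initial interval: [-3.04, -0.02]

Iteration 1:
  c_1 = (-3.040000 + (-0.020000))/2 = -1.530000
  f(c_1) = f(-1.530000) = 6.851123
  f(a) × f(c) < 0, new interval: [-3.040000, -1.530000]
Iteration 2:
  c_2 = (-3.040000 + (-1.530000))/2 = -2.285000
  f(c_2) = f(-2.285000) = 4.878176
  f(a) × f(c) < 0, new interval: [-3.040000, -2.285000]

After 2 iteration(s), the approximation is c_2 = -2.285000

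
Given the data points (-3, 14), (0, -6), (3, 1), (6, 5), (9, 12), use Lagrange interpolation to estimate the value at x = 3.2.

Lagrange interpolation formula:
P(x) = Σ yᵢ × Lᵢ(x)
where Lᵢ(x) = Π_{j≠i} (x - xⱼ)/(xᵢ - xⱼ)

L_0(3.2) = (3.2 - 0)/(-3 - 0) × (3.2 - 3)/(-3 - 3) × (3.2 - 6)/(-3 - 6) × (3.2 - 9)/(-3 - 9) = 0.005347
L_1(3.2) = (3.2 - (-3))/(0 - (-3)) × (3.2 - 3)/(0 - 3) × (3.2 - 6)/(0 - 6) × (3.2 - 9)/(0 - 9) = -0.041435
L_2(3.2) = (3.2 - (-3))/(3 - (-3)) × (3.2 - 0)/(3 - 0) × (3.2 - 6)/(3 - 6) × (3.2 - 9)/(3 - 9) = 0.994449
L_3(3.2) = (3.2 - (-3))/(6 - (-3)) × (3.2 - 0)/(6 - 0) × (3.2 - 3)/(6 - 3) × (3.2 - 9)/(6 - 9) = 0.047355
L_4(3.2) = (3.2 - (-3))/(9 - (-3)) × (3.2 - 0)/(9 - 0) × (3.2 - 3)/(9 - 3) × (3.2 - 6)/(9 - 6) = -0.005715

P(3.2) = 14×L_0(3.2) + (-6)×L_1(3.2) + 1×L_2(3.2) + 5×L_3(3.2) + 12×L_4(3.2)
P(3.2) = 1.486104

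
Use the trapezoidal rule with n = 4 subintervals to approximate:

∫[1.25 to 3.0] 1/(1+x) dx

f(x) = 1/(1+x)
a = 1.25, b = 3.0, n = 4
h = (b - a)/n = 0.437500

Trapezoidal rule: (h/2)[f(x₀) + 2f(x₁) + 2f(x₂) + ... + f(xₙ)]

x_0 = 1.2500, f(x_0) = 0.444444, coefficient = 1
x_1 = 1.6875, f(x_1) = 0.372093, coefficient = 2
x_2 = 2.1250, f(x_2) = 0.320000, coefficient = 2
x_3 = 2.5625, f(x_3) = 0.280702, coefficient = 2
x_4 = 3.0000, f(x_4) = 0.250000, coefficient = 1

I ≈ (0.437500/2) × 2.640034 = 0.577507
Exact value: 0.575364
Error: 0.002143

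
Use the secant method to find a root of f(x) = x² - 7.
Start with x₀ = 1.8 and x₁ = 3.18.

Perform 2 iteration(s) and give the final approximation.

f(x) = x² - 7
x₀ = 1.8, x₁ = 3.18

Secant formula: x_{n+1} = x_n - f(x_n)(x_n - x_{n-1})/(f(x_n) - f(x_{n-1}))

Iteration 1:
  f(1.800000) = -3.760000
  f(3.180000) = 3.112400
  x_2 = 3.180000 - 3.112400×(3.180000 - 1.800000)/(3.112400 - (-3.760000))
       = 2.555020
Iteration 2:
  f(3.180000) = 3.112400
  f(2.555020) = -0.471872
  x_3 = 2.555020 - (-0.471872)×(2.555020 - 3.180000)/(-0.471872 - 3.112400)
       = 2.637299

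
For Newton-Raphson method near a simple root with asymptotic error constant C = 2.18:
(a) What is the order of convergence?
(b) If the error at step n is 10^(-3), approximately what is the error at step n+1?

(a) Newton-Raphson has quadratic (order 2) convergence near simple roots.
    This means |e_{n+1}| ≈ C|e_n|².

(b) With |e_n| = 10^(-3) and C = 2.18:
    |e_{n+1}| ≈ 2.18 × (10^(-3))² = 2.18 × 10^(-6)

(a) 2 (quadratic); (b) |e_{n+1}| ≈ 2.180e-06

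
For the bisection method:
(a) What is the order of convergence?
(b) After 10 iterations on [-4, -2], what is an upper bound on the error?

(a) Bisection has linear (order 1) convergence; the error is halved each step.

(b) Error bound = (b-a)/2^n = (-2 - (-4))/2^{10}
    = 2/2^{10}

(a) 1 (linear); (b) error ≤ 1.95e-03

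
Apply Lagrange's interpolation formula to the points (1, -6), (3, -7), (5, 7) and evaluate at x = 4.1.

Lagrange interpolation formula:
P(x) = Σ yᵢ × Lᵢ(x)
where Lᵢ(x) = Π_{j≠i} (x - xⱼ)/(xᵢ - xⱼ)

L_0(4.1) = (4.1 - 3)/(1 - 3) × (4.1 - 5)/(1 - 5) = -0.123750
L_1(4.1) = (4.1 - 1)/(3 - 1) × (4.1 - 5)/(3 - 5) = 0.697500
L_2(4.1) = (4.1 - 1)/(5 - 1) × (4.1 - 3)/(5 - 3) = 0.426250

P(4.1) = (-6)×L_0(4.1) + (-7)×L_1(4.1) + 7×L_2(4.1)
P(4.1) = -1.156250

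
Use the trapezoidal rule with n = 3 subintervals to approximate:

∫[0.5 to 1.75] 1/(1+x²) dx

f(x) = 1/(1+x²)
a = 0.5, b = 1.75, n = 3
h = (b - a)/n = 0.416667

Trapezoidal rule: (h/2)[f(x₀) + 2f(x₁) + 2f(x₂) + ... + f(xₙ)]

x_0 = 0.5000, f(x_0) = 0.800000, coefficient = 1
x_1 = 0.9167, f(x_1) = 0.543396, coefficient = 2
x_2 = 1.3333, f(x_2) = 0.360000, coefficient = 2
x_3 = 1.7500, f(x_3) = 0.246154, coefficient = 1

I ≈ (0.416667/2) × 2.852946 = 0.594364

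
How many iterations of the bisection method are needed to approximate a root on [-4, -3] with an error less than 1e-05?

We need (b-a)/2^n ≤ 1e-05
(-3 - (-4))/2^n ≤ 1e-05
1/2^n ≤ 1e-05
2^n ≥ 100000
n ≥ log₂(100000) = 16.61
n ≥ 17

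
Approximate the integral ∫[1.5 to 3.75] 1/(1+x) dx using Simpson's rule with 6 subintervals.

f(x) = 1/(1+x)
a = 1.5, b = 3.75, n = 6
h = (b - a)/n = 0.375000

Simpson's rule: (h/3)[f(x₀) + 4f(x₁) + 2f(x₂) + ... + f(xₙ)]

x_0 = 1.5000, f(x_0) = 0.400000, coefficient = 1
x_1 = 1.8750, f(x_1) = 0.347826, coefficient = 4
x_2 = 2.2500, f(x_2) = 0.307692, coefficient = 2
x_3 = 2.6250, f(x_3) = 0.275862, coefficient = 4
x_4 = 3.0000, f(x_4) = 0.250000, coefficient = 2
x_5 = 3.3750, f(x_5) = 0.228571, coefficient = 4
x_6 = 3.7500, f(x_6) = 0.210526, coefficient = 1

I ≈ (0.375000/3) × 5.134949 = 0.641869
Exact value: 0.641854
Error: 0.000015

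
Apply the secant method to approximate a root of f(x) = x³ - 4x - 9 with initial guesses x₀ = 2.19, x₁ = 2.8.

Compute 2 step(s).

f(x) = x³ - 4x - 9
x₀ = 2.19, x₁ = 2.8

Secant formula: x_{n+1} = x_n - f(x_n)(x_n - x_{n-1})/(f(x_n) - f(x_{n-1}))

Iteration 1:
  f(2.190000) = -7.256541
  f(2.800000) = 1.752000
  x_2 = 2.800000 - 1.752000×(2.800000 - 2.190000)/(1.752000 - (-7.256541))
       = 2.681366
Iteration 2:
  f(2.800000) = 1.752000
  f(2.681366) = -0.447185
  x_3 = 2.681366 - (-0.447185)×(2.681366 - 2.800000)/(-0.447185 - 1.752000)
       = 2.705489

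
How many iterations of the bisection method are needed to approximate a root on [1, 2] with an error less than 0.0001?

We need (b-a)/2^n ≤ 0.0001
(2 - 1)/2^n ≤ 0.0001
1/2^n ≤ 0.0001
2^n ≥ 10000
n ≥ log₂(10000) = 13.29
n ≥ 14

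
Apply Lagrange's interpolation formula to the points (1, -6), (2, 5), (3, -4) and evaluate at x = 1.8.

Lagrange interpolation formula:
P(x) = Σ yᵢ × Lᵢ(x)
where Lᵢ(x) = Π_{j≠i} (x - xⱼ)/(xᵢ - xⱼ)

L_0(1.8) = (1.8 - 2)/(1 - 2) × (1.8 - 3)/(1 - 3) = 0.120000
L_1(1.8) = (1.8 - 1)/(2 - 1) × (1.8 - 3)/(2 - 3) = 0.960000
L_2(1.8) = (1.8 - 1)/(3 - 1) × (1.8 - 2)/(3 - 2) = -0.080000

P(1.8) = (-6)×L_0(1.8) + 5×L_1(1.8) + (-4)×L_2(1.8)
P(1.8) = 4.400000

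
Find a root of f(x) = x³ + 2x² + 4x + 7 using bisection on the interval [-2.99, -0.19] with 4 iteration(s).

f(x) = x³ + 2x² + 4x + 7
Initial interval: [-2.99, -0.19]

Iteration 1:
  c_1 = (-2.990000 + (-0.190000))/2 = -1.590000
  f(c_1) = f(-1.590000) = 1.676521
  f(a) × f(c) < 0, new interval: [-2.990000, -1.590000]
Iteration 2:
  c_2 = (-2.990000 + (-1.590000))/2 = -2.290000
  f(c_2) = f(-2.290000) = -3.680789
  f(a) × f(c) ≥ 0, new interval: [-2.290000, -1.590000]
Iteration 3:
  c_3 = (-2.290000 + (-1.590000))/2 = -1.940000
  f(c_3) = f(-1.940000) = -0.534184
  f(a) × f(c) ≥ 0, new interval: [-1.940000, -1.590000]
Iteration 4:
  c_4 = (-1.940000 + (-1.590000))/2 = -1.765000
  f(c_4) = f(-1.765000) = 0.672078
  f(a) × f(c) < 0, new interval: [-1.940000, -1.765000]

After 4 iteration(s), the approximation is c_4 = -1.765000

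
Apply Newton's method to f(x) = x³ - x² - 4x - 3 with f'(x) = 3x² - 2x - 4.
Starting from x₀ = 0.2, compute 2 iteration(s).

f(x) = x³ - x² - 4x - 3
f'(x) = 3x² - 2x - 4
x₀ = 0.2

Newton-Raphson formula: x_{n+1} = x_n - f(x_n)/f'(x_n)

Iteration 1:
  f(0.200000) = -3.832000
  f'(0.200000) = -4.280000
  x_1 = 0.200000 - (-3.832000)/(-4.280000) = -0.695327
Iteration 2:
  f(-0.695327) = -1.038348
  f'(-0.695327) = -1.158906
  x_2 = -0.695327 - (-1.038348)/(-1.158906) = -1.591299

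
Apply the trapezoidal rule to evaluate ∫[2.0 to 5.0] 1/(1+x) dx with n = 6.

f(x) = 1/(1+x)
a = 2.0, b = 5.0, n = 6
h = (b - a)/n = 0.500000

Trapezoidal rule: (h/2)[f(x₀) + 2f(x₁) + 2f(x₂) + ... + f(xₙ)]

x_0 = 2.0000, f(x_0) = 0.333333, coefficient = 1
x_1 = 2.5000, f(x_1) = 0.285714, coefficient = 2
x_2 = 3.0000, f(x_2) = 0.250000, coefficient = 2
x_3 = 3.5000, f(x_3) = 0.222222, coefficient = 2
x_4 = 4.0000, f(x_4) = 0.200000, coefficient = 2
x_5 = 4.5000, f(x_5) = 0.181818, coefficient = 2
x_6 = 5.0000, f(x_6) = 0.166667, coefficient = 1

I ≈ (0.500000/2) × 2.779509 = 0.694877
Exact value: 0.693147
Error: 0.001730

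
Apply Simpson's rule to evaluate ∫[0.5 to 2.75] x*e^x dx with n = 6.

f(x) = x*e^x
a = 0.5, b = 2.75, n = 6
h = (b - a)/n = 0.375000

Simpson's rule: (h/3)[f(x₀) + 4f(x₁) + 2f(x₂) + ... + f(xₙ)]

x_0 = 0.5000, f(x_0) = 0.824361, coefficient = 1
x_1 = 0.8750, f(x_1) = 2.099016, coefficient = 4
x_2 = 1.2500, f(x_2) = 4.362929, coefficient = 2
x_3 = 1.6250, f(x_3) = 8.252431, coefficient = 4
x_4 = 2.0000, f(x_4) = 14.778112, coefficient = 2
x_5 = 2.3750, f(x_5) = 25.533656, coefficient = 4
x_6 = 2.7500, f(x_6) = 43.017238, coefficient = 1

I ≈ (0.375000/3) × 225.664093 = 28.208012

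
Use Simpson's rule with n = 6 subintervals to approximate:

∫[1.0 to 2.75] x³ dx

f(x) = x³
a = 1.0, b = 2.75, n = 6
h = (b - a)/n = 0.291667

Simpson's rule: (h/3)[f(x₀) + 4f(x₁) + 2f(x₂) + ... + f(xₙ)]

x_0 = 1.0000, f(x_0) = 1.000000, coefficient = 1
x_1 = 1.2917, f(x_1) = 2.155020, coefficient = 4
x_2 = 1.5833, f(x_2) = 3.969329, coefficient = 2
x_3 = 1.8750, f(x_3) = 6.591797, coefficient = 4
x_4 = 2.1667, f(x_4) = 10.171296, coefficient = 2
x_5 = 2.4583, f(x_5) = 14.856698, coefficient = 4
x_6 = 2.7500, f(x_6) = 20.796875, coefficient = 1

I ≈ (0.291667/3) × 144.492188 = 14.047852
Exact value: 14.047852
Error: 0.000000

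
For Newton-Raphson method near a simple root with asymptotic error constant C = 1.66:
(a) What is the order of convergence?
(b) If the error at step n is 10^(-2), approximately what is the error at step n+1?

(a) Newton-Raphson has quadratic (order 2) convergence near simple roots.
    This means |e_{n+1}| ≈ C|e_n|².

(b) With |e_n| = 10^(-2) and C = 1.66:
    |e_{n+1}| ≈ 1.66 × (10^(-2))² = 1.66 × 10^(-4)

(a) 2 (quadratic); (b) |e_{n+1}| ≈ 1.660e-04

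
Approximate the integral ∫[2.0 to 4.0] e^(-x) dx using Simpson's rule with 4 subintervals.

f(x) = e^(-x)
a = 2.0, b = 4.0, n = 4
h = (b - a)/n = 0.500000

Simpson's rule: (h/3)[f(x₀) + 4f(x₁) + 2f(x₂) + ... + f(xₙ)]

x_0 = 2.0000, f(x_0) = 0.135335, coefficient = 1
x_1 = 2.5000, f(x_1) = 0.082085, coefficient = 4
x_2 = 3.0000, f(x_2) = 0.049787, coefficient = 2
x_3 = 3.5000, f(x_3) = 0.030197, coefficient = 4
x_4 = 4.0000, f(x_4) = 0.018316, coefficient = 1

I ≈ (0.500000/3) × 0.702355 = 0.117059
Exact value: 0.117020
Error: 0.000039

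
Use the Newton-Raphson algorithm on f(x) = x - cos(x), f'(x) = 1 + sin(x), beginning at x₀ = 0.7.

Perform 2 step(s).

f(x) = x - cos(x)
f'(x) = 1 + sin(x)
x₀ = 0.7

Newton-Raphson formula: x_{n+1} = x_n - f(x_n)/f'(x_n)

Iteration 1:
  f(0.700000) = -0.064842
  f'(0.700000) = 1.644218
  x_1 = 0.700000 - (-0.064842)/1.644218 = 0.739436
Iteration 2:
  f(0.739436) = 0.000588
  f'(0.739436) = 1.673872
  x_2 = 0.739436 - 0.000588/1.673872 = 0.739085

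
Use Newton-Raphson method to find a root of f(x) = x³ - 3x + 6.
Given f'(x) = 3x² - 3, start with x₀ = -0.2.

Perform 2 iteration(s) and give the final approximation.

f(x) = x³ - 3x + 6
f'(x) = 3x² - 3
x₀ = -0.2

Newton-Raphson formula: x_{n+1} = x_n - f(x_n)/f'(x_n)

Iteration 1:
  f(-0.200000) = 6.592000
  f'(-0.200000) = -2.880000
  x_1 = -0.200000 - 6.592000/(-2.880000) = 2.088889
Iteration 2:
  f(2.088889) = 8.848110
  f'(2.088889) = 10.090370
  x_2 = 2.088889 - 8.848110/10.090370 = 1.212002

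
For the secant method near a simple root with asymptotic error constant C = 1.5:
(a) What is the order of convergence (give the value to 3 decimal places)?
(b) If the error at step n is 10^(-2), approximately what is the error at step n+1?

(a) Secant method has superlinear convergence with order φ = (1+√5)/2 ≈ 1.618.
    This means |e_{n+1}| ≈ C|e_n|^1.618.

(b) With |e_n| = 10^(-2) and C = 1.5:
    |e_{n+1}| ≈ 1.5 × (10^(-2))^1.618 = 1.5 × 10^(-3.24)

(a) ≈ 1.618 (golden ratio); (b) |e_{n+1}| ≈ 8.710e-04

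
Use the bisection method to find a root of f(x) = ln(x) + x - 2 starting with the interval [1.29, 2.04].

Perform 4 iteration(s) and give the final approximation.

f(x) = ln(x) + x - 2
Initial interval: [1.29, 2.04]

Iteration 1:
  c_1 = (1.290000 + 2.040000)/2 = 1.665000
  f(c_1) = f(1.665000) = 0.174825
  f(a) × f(c) < 0, new interval: [1.290000, 1.665000]
Iteration 2:
  c_2 = (1.290000 + 1.665000)/2 = 1.477500
  f(c_2) = f(1.477500) = -0.132149
  f(a) × f(c) ≥ 0, new interval: [1.477500, 1.665000]
Iteration 3:
  c_3 = (1.477500 + 1.665000)/2 = 1.571250
  f(c_3) = f(1.571250) = 0.023121
  f(a) × f(c) < 0, new interval: [1.477500, 1.571250]
Iteration 4:
  c_4 = (1.477500 + 1.571250)/2 = 1.524375
  f(c_4) = f(1.524375) = -0.054041
  f(a) × f(c) ≥ 0, new interval: [1.524375, 1.571250]

After 4 iteration(s), the approximation is c_4 = 1.524375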